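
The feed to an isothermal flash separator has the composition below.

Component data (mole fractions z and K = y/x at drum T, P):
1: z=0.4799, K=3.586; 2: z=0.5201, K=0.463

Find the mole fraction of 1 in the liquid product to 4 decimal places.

x_1 = 0.1720

Material balance + equilibrium reduce to Σ zᵢ(Kᵢ−1)/(1+β(Kᵢ−1)) = 0.
Feasibility: ΣzᵢKᵢ = 1.9617, Σzᵢ/Kᵢ = 1.2572 — both > 1, two phases present.
Binary case is linear: z₁(K₁−1)(1+β(K₂−1)) + z₂(K₂−1)(1+β(K₁−1)) = 0
⇒ β = [z₁(K₁−1)+z₂(K₂−1)] / [−(K₁−1)(K₂−1)] = 0.96173/1.38868 = 0.6925
Compositions from xᵢ = zᵢ/(1+β(Kᵢ−1)), yᵢ = Kᵢxᵢ:
  1: x = 0.1720, y = 0.6166
  2: x = 0.8280, y = 0.3834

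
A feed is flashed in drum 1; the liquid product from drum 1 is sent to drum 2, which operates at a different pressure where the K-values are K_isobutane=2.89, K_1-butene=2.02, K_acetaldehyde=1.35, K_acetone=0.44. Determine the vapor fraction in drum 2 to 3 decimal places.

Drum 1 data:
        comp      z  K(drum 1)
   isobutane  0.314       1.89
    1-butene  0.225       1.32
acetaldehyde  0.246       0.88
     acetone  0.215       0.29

V/F (drum 2) = 0.839

Drum 1:
Rachford–Rice: g(ψ₁) = Σ zᵢ(Kᵢ−1)/(1+ψ₁(Kᵢ−1)) = 0.
g(0) = ΣzᵢKᵢ − 1 = 0.169 and g(1) = 1 − Σzᵢ/Kᵢ = -0.358, so a root lies in (0, 1).
Newton iteration, ψ₁⁰ = 0.5:
  ψ₁ = 0.500: g = -0.0126, g' = -0.401 → ψ₁ = 0.469
  ψ₁ = 0.469: g = -0.0002, g' = -0.389 → ψ₁ = 0.468
Converged at ψ₁ = 0.468.
Drum-1 compositions:
  isobutane: x = 0.222, y = 0.419
  1-butene: x = 0.196, y = 0.258
  acetaldehyde: x = 0.261, y = 0.229
  acetone: x = 0.322, y = 0.093
Drum-2 feed = drum-1 liquid: z₂ = (0.2217, 0.1957, 0.2606, 0.3220).
Drum 2:
Newton–Raphson from ψ₂ = 0.5:
  ψ₂ = 0.500: g = 0.1748, g' = -0.517 → ψ₂ = 0.838
  ψ₂ = 0.838: g = 0.0003, g' = -0.556 → ψ₂ = 0.839
Converged at ψ₂ = 0.839.
  isobutane: x = 0.086, y = 0.248
  1-butene: x = 0.105, y = 0.213
  acetaldehyde: x = 0.201, y = 0.272
  acetone: x = 0.607, y = 0.267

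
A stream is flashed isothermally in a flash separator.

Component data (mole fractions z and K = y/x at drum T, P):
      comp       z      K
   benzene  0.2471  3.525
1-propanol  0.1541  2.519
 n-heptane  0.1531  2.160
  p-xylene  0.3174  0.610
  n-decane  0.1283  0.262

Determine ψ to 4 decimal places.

ψ = 0.7918

Iterate (Newton) starting at ψ = 0.5:
  ψ = 0.5000: g = 0.21738, g' = -0.7551 → ψ = 0.7879
  ψ = 0.7879: g = 0.00315, g' = -0.8057 → ψ = 0.7918
Converged at ψ = 0.7918.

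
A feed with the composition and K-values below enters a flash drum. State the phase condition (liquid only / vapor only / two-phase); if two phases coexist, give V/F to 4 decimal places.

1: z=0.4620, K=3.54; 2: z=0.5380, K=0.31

two-phase, V/F = 0.4578

ΣzᵢKᵢ = 1.8023; Σzᵢ/Kᵢ = 1.8660.
Both exceed 1, so a two-phase solution exists.
Let ψ = V/F and solve Σ zᵢ(Kᵢ−1)/(1+ψ(Kᵢ−1)) = 0.
Binary case is linear: z₁(K₁−1)(1+ψ(K₂−1)) + z₂(K₂−1)(1+ψ(K₁−1)) = 0
⇒ ψ = [z₁(K₁−1)+z₂(K₂−1)] / [−(K₁−1)(K₂−1)] = 0.80226/1.75260 = 0.4578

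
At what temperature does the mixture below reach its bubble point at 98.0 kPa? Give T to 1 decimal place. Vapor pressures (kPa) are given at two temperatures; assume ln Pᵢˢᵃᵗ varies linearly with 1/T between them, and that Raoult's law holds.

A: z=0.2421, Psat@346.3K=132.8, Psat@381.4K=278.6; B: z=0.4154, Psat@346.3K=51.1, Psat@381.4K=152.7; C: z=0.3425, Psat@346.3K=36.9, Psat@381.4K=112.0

T = 360.4 K

Bubble-point temperature: ΣzᵢPᵢˢᵃᵗ(T) = P. Interpolate ln Pᵢˢᵃᵗ = aᵢ + bᵢ/T.
  T = 346.3 K: ΣzᵢPᵢˢᵃᵗ = 66.02 kPa
  T = 381.4 K: ΣzᵢPᵢˢᵃᵗ = 169.24 kPa
  T = 363.9 K: ΣzᵢPᵢˢᵃᵗ = 107.84 kPa
  T = 355.1 K: ΣzᵢPᵢˢᵃᵗ = 84.80 kPa
  T = 359.5 K: ΣzᵢPᵢˢᵃᵗ = 95.74 kPa
  T = 361.7 K: ΣzᵢPᵢˢᵃᵗ = 101.64 kPa
  T = 360.6 K: ΣzᵢPᵢˢᵃᵗ = 98.66 kPa
Interpolating between 359.5 K and 360.6 K gives T ≈ 360.4 K.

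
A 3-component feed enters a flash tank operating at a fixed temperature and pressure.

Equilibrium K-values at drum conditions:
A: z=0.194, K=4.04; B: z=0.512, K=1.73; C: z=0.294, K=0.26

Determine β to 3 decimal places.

β = 0.684

Newton–Raphson from β = 0.65:
  β = 0.650: g = 0.0325, g' = -0.926 → β = 0.685
  β = 0.685: g = -0.0008, g' = -0.972 → β = 0.684
Converged at β = 0.684.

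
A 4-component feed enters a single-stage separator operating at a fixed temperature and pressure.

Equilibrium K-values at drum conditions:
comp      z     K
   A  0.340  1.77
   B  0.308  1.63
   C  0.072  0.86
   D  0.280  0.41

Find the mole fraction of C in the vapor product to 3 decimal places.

y_C = 0.069

Newton–Raphson from V/F = 0.62:
  V/F = 0.620: g = 0.0452, g' = -0.400 → V/F = 0.733
  V/F = 0.733: g = -0.0023, g' = -0.444 → V/F = 0.728
Converged at V/F = 0.728.
Compositions from xᵢ = zᵢ/(1+V/F(Kᵢ−1)), yᵢ = Kᵢxᵢ:
  A: x = 0.218, y = 0.386
  B: x = 0.211, y = 0.344
  C: x = 0.080, y = 0.069
  D: x = 0.491, y = 0.201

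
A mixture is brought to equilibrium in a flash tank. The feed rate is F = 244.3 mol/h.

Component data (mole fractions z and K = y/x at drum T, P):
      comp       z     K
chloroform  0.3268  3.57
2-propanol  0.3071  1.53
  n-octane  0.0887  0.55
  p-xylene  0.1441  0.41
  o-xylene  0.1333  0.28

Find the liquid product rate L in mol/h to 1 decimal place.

Let ψ = V/F and solve Σ zᵢ(Kᵢ−1)/(1+ψ(Kᵢ−1)) = 0.
Feasibility: ΣzᵢKᵢ = 1.7817, Σzᵢ/Kᵢ = 1.2811 — both > 1, two phases present.
Newton iteration, ψ⁰ = 0.6:
  ψ = 0.6000: g = 0.09863, g' = -0.7518 → ψ = 0.7312
  ψ = 0.7312: g = -0.00268, g' = -0.8084 → ψ = 0.7279
Converged at ψ = 0.7279.
Then V = ψ·F = 0.7279·244.3 = 177.8 mol/h and L = F − V = 66.5 mol/h.

L = 66.5 mol/h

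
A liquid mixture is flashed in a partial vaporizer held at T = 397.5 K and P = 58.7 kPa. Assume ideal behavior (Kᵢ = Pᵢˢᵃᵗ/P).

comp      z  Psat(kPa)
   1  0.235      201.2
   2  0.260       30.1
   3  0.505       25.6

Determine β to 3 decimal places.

Raoult's law: Kᵢ = Pᵢˢᵃᵗ/P = Pᵢˢᵃᵗ/58.7.
  K_1 = 201.2/58.7 = 3.42760, K_2 = 30.1/58.7 = 0.51278, K_3 = 25.6/58.7 = 0.43612
Newton–Raphson from β = 0.38:
  β = 0.380: g = -0.2211, g' = -0.728 → β = 0.076
  β = 0.076: g = 0.0524, g' = -1.228 → β = 0.119
  β = 0.119: g = 0.0031, g' = -1.088 → β = 0.122
Converged at β = 0.122.

β = 0.122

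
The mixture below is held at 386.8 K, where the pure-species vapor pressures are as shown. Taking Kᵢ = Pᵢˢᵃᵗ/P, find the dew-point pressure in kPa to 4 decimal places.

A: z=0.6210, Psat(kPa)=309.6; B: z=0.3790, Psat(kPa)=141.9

At the dew point ψ → 1, so Σzᵢ/Kᵢ = 1 with Kᵢ = Pᵢˢᵃᵗ/P ⇒ 1/P = Σzᵢ/Pᵢˢᵃᵗ.
1/P = 0.6210/309.6 + 0.3790/141.9 = 0.0046767 ⇒ P = 213.8256 kPa

Pdew = 213.8256 kPa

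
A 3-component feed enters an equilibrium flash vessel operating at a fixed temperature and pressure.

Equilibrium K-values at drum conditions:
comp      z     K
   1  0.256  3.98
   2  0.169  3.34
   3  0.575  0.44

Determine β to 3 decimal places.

Iterate (Newton) starting at β = 0.63:
  β = 0.630: g = -0.0726, g' = -0.856 → β = 0.545
  β = 0.545: g = 0.0009, g' = -0.882 → β = 0.546
Converged at β = 0.546.

β = 0.546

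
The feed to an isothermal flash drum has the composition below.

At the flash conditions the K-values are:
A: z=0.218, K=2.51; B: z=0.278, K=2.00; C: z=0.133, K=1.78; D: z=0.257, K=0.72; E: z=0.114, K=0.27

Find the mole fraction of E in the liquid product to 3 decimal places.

x_E = 0.340

Rachford–Rice: g(β) = Σ zᵢ(Kᵢ−1)/(1+β(Kᵢ−1)) = 0.
Feasibility: ΣzᵢKᵢ = 1.556, Σzᵢ/Kᵢ = 1.080 — both > 1, two phases present.
Newton iteration, β⁰ = 0.5:
  β = 0.500: g = 0.2328, g' = -0.505 → β = 0.961
  β = 0.961: g = -0.0421, g' = -0.902 → β = 0.915
  β = 0.915: g = -0.0031, g' = -0.777 → β = 0.911
Converged at β = 0.911.
Compositions from xᵢ = zᵢ/(1+β(Kᵢ−1)), yᵢ = Kᵢxᵢ:
  A: x = 0.092, y = 0.230
  B: x = 0.146, y = 0.291
  C: x = 0.078, y = 0.138
  D: x = 0.345, y = 0.248
  E: x = 0.340, y = 0.092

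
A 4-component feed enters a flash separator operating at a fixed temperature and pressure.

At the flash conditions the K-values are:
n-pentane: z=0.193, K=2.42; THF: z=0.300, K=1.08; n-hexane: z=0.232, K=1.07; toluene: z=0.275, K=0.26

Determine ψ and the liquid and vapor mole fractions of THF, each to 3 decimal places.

Let ψ = V/F and solve Σ zᵢ(Kᵢ−1)/(1+ψ(Kᵢ−1)) = 0.
Check two-phase: ΣzᵢKᵢ = 1.111 > 1 and Σzᵢ/Kᵢ = 1.632 > 1, so g(0) = 0.111 > 0 and g(1) = -0.632 < 0.
Iterate (Newton) starting at ψ = 0.52:
  ψ = 0.520: g = -0.1344, g' = -0.529 → ψ = 0.266
  ψ = 0.266: g = -0.0151, g' = -0.441 → ψ = 0.232
Converged at ψ = 0.232.
Compositions from xᵢ = zᵢ/(1+ψ(Kᵢ−1)), yᵢ = Kᵢxᵢ:
  n-pentane: x = 0.145, y = 0.351
  THF: x = 0.295, y = 0.318
  n-hexane: x = 0.228, y = 0.244
  toluene: x = 0.332, y = 0.086

ψ = 0.232, x_THF = 0.295, y_THF = 0.318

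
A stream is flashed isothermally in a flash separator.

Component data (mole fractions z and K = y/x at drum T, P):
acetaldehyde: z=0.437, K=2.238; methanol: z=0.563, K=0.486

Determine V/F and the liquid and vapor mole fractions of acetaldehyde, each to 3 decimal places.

V/F = 0.395, x_acetaldehyde = 0.293, y_acetaldehyde = 0.657

Rachford–Rice: g(V/F) = Σ zᵢ(Kᵢ−1)/(1+V/F(Kᵢ−1)) = 0.
Check two-phase: ΣzᵢKᵢ = 1.252 > 1 and Σzᵢ/Kᵢ = 1.354 > 1, so g(0) = 0.252 > 0 and g(1) = -0.354 < 0.
Newton iteration, V/F⁰ = 0.5:
  V/F = 0.500: g = -0.0553, g' = -0.525 → V/F = 0.395
Converged at V/F = 0.395.
Compositions from xᵢ = zᵢ/(1+V/F(Kᵢ−1)), yᵢ = Kᵢxᵢ:
  acetaldehyde: x = 0.293, y = 0.657
  methanol: x = 0.707, y = 0.343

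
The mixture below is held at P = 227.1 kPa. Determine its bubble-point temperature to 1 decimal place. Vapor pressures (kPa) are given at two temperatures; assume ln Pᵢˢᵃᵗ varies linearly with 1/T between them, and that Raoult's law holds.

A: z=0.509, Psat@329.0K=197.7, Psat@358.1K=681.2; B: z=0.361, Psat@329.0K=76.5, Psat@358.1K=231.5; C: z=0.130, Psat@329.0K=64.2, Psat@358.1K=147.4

T = 340.9 K

Bubble-point temperature: ΣzᵢPᵢˢᵃᵗ(T) = P. Interpolate ln Pᵢˢᵃᵗ = aᵢ + bᵢ/T.
  T = 329.0 K: ΣzᵢPᵢˢᵃᵗ = 136.59 kPa
  T = 358.1 K: ΣzᵢPᵢˢᵃᵗ = 449.46 kPa
  T = 343.6 K: ΣzᵢPᵢˢᵃᵗ = 254.32 kPa
  T = 336.3 K: ΣzᵢPᵢˢᵃᵗ = 187.58 kPa
  T = 340.0 K: ΣzᵢPᵢˢᵃᵗ = 219.21 kPa
  T = 341.8 K: ΣzᵢPᵢˢᵃᵗ = 236.20 kPa
  T = 340.9 K: ΣzᵢPᵢˢᵃᵗ = 227.57 kPa
  T = 340.4 K: ΣzᵢPᵢˢᵃᵗ = 222.89 kPa
  T = 340.6 K: ΣzᵢPᵢˢᵃᵗ = 224.75 kPa
  T = 340.8 K: ΣzᵢPᵢˢᵃᵗ = 226.63 kPa
Interpolating between 340.8 K and 340.9 K gives T ≈ 340.9 K.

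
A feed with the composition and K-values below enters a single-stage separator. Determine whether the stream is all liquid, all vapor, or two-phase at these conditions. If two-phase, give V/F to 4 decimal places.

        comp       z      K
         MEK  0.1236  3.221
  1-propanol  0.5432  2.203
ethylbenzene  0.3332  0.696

all vapor

ΣzᵢKᵢ = 1.8267; Σzᵢ/Kᵢ = 0.7637.
Since Σzᵢ/Kᵢ < 1 the mixture is above its dew point — single vapor phase.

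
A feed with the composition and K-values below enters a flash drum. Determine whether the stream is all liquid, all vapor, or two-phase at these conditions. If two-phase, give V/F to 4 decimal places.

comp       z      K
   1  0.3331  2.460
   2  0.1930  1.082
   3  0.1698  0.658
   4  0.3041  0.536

two-phase, V/F = 0.6159

ΣzᵢKᵢ = 1.3030; Σzᵢ/Kᵢ = 1.1392.
Both exceed 1, so a two-phase solution exists.
Newton–Raphson from ψ = 0.5:
  ψ = 0.5000: g = 0.04254, g' = -0.3783 → ψ = 0.6124
  ψ = 0.6124: g = 0.00125, g' = -0.3586 → ψ = 0.6159
Converged at ψ = 0.6159.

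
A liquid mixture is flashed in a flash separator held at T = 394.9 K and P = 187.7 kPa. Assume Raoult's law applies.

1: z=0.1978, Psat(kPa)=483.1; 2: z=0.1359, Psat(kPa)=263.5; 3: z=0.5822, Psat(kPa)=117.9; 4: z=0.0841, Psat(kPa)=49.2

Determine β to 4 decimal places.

Raoult's law: Kᵢ = Pᵢˢᵃᵗ/P = Pᵢˢᵃᵗ/187.7.
  K_1 = 483.1/187.7 = 2.573788, K_2 = 263.5/187.7 = 1.403836, K_3 = 117.9/187.7 = 0.628130, K_4 = 49.2/187.7 = 0.262120
Iterate (Newton) starting at β = 0.38:
  β = 0.3800: g = -0.09599, g' = -0.4061 → β = 0.1436
  β = 0.1436: g = 0.00764, g' = -0.4929 → β = 0.1591
  β = 0.1591: g = 0.00008, g' = -0.4826 → β = 0.1593
Converged at β = 0.1593.

β = 0.1593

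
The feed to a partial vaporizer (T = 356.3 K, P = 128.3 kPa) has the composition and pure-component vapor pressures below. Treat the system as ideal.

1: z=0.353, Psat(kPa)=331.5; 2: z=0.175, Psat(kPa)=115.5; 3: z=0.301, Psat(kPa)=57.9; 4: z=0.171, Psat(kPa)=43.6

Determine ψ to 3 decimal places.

ψ = 0.335

Raoult's law: Kᵢ = Pᵢˢᵃᵗ/P = Pᵢˢᵃᵗ/128.3.
  K_1 = 331.5/128.3 = 2.58379, K_2 = 115.5/128.3 = 0.90023, K_3 = 57.9/128.3 = 0.45129, K_4 = 43.6/128.3 = 0.33983
Material balance + equilibrium reduce to Σ zᵢ(Kᵢ−1)/(1+ψ(Kᵢ−1)) = 0.
Feasibility: ΣzᵢKᵢ = 1.264, Σzᵢ/Kᵢ = 1.501 — both > 1, two phases present.
Newton–Raphson from ψ = 0.49:
  ψ = 0.490: g = -0.0963, g' = -0.615 → ψ = 0.333
  ψ = 0.333: g = 0.0010, g' = -0.639 → ψ = 0.335
Converged at ψ = 0.335.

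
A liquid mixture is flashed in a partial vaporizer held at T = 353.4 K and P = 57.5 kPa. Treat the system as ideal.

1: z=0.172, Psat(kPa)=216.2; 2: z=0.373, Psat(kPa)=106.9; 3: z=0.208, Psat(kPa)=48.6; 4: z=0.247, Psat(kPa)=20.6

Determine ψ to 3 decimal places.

ψ = 0.762

Raoult's law: Kᵢ = Pᵢˢᵃᵗ/P = Pᵢˢᵃᵗ/57.5.
  K_1 = 216.2/57.5 = 3.76000, K_2 = 106.9/57.5 = 1.85913, K_3 = 48.6/57.5 = 0.84522, K_4 = 20.6/57.5 = 0.35826
Material balance + equilibrium reduce to Σ zᵢ(Kᵢ−1)/(1+ψ(Kᵢ−1)) = 0.
Check two-phase: ΣzᵢKᵢ = 1.604 > 1 and Σzᵢ/Kᵢ = 1.182 > 1, so g(0) = 0.604 > 0 and g(1) = -0.182 < 0.
Newton–Raphson from ψ = 0.63:
  ψ = 0.630: g = 0.0795, g' = -0.583 → ψ = 0.766
  ψ = 0.766: g = -0.0028, g' = -0.635 → ψ = 0.762
Converged at ψ = 0.762.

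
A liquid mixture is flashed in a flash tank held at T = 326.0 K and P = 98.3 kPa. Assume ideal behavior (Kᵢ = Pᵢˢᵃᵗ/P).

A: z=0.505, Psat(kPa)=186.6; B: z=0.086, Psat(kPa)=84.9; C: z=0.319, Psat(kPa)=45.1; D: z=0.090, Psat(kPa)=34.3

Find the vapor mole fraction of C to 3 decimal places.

Raoult's law: Kᵢ = Pᵢˢᵃᵗ/P = Pᵢˢᵃᵗ/98.3.
  K_A = 186.6/98.3 = 1.89827, K_B = 84.9/98.3 = 0.86368, K_C = 45.1/98.3 = 0.45880, K_D = 34.3/98.3 = 0.34893
Newton–Raphson from ψ = 0.5:
  ψ = 0.500: g = -0.0231, g' = -0.455 → ψ = 0.449
Converged at ψ = 0.449.
Compositions from xᵢ = zᵢ/(1+ψ(Kᵢ−1)), yᵢ = Kᵢxᵢ:
  A: x = 0.360, y = 0.683
  B: x = 0.092, y = 0.079
  C: x = 0.421, y = 0.193
  D: x = 0.127, y = 0.044

y_C = 0.193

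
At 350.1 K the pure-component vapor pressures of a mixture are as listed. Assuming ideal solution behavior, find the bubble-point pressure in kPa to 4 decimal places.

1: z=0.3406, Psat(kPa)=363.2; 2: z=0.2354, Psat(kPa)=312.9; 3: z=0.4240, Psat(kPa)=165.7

At the bubble point ψ → 0, so ΣzᵢKᵢ = 1 with Kᵢ = Pᵢˢᵃᵗ/P ⇒ P = ΣzᵢPᵢˢᵃᵗ.
P = 0.3406·363.2 + 0.2354·312.9 + 0.4240·165.7 = 267.6194 kPa

Pbub = 267.6194 kPa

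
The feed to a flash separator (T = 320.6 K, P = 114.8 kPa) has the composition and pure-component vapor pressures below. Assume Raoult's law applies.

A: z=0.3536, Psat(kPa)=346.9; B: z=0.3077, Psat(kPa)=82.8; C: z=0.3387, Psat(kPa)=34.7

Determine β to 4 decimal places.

Raoult's law: Kᵢ = Pᵢˢᵃᵗ/P = Pᵢˢᵃᵗ/114.8.
  K_A = 346.9/114.8 = 3.021777, K_B = 82.8/114.8 = 0.721254, K_C = 34.7/114.8 = 0.302265
Rachford–Rice: g(β) = Σ zᵢ(Kᵢ−1)/(1+β(Kᵢ−1)) = 0.
g(0) = ΣzᵢKᵢ − 1 = 0.3928 and g(1) = 1 − Σzᵢ/Kᵢ = -0.6642, so a root lies in (0, 1).
Iterate (Newton) starting at β = 0.5:
  β = 0.5000: g = -0.10709, g' = -0.7786 → β = 0.3625
  β = 0.3625: g = 0.00083, g' = -0.8064 → β = 0.3635
Converged at β = 0.3635.

β = 0.3635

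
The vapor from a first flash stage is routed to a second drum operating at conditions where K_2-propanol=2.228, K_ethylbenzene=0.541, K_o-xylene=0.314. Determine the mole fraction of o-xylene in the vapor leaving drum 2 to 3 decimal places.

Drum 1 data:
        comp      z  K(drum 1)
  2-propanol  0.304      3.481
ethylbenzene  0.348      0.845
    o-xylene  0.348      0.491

Drum 1:
Let ψ₁ = V/F and solve Σ zᵢ(Kᵢ−1)/(1+ψ₁(Kᵢ−1)) = 0.
Feasibility: ΣzᵢKᵢ = 1.523, Σzᵢ/Kᵢ = 1.208 — both > 1, two phases present.
Newton–Raphson from ψ₁ = 0.5:
  ψ₁ = 0.500: g = 0.0406, g' = -0.545 → ψ₁ = 0.574
  ψ₁ = 0.574: g = 0.0015, g' = -0.508 → ψ₁ = 0.577
Converged at ψ₁ = 0.577.
Drum-1 compositions:
  2-propanol: x = 0.125, y = 0.435
  ethylbenzene: x = 0.382, y = 0.323
  o-xylene: x = 0.493, y = 0.242
Drum-2 feed = drum-1 vapor: z₂ = (0.4351, 0.3230, 0.2420).
Drum 2:
Newton–Raphson from ψ₂ = 0.4:
  ψ₂ = 0.400: g = -0.0521, g' = -0.613 → ψ₂ = 0.315
Converged at ψ₂ = 0.315.
  2-propanol: x = 0.314, y = 0.699
  ethylbenzene: x = 0.378, y = 0.204
  o-xylene: x = 0.309, y = 0.097

y_o-xylene (drum 2) = 0.097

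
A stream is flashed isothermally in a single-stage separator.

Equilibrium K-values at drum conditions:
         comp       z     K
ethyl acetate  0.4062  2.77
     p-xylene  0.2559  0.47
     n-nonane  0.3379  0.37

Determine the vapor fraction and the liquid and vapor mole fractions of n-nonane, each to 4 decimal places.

Rachford–Rice: g(ψ) = Σ zᵢ(Kᵢ−1)/(1+ψ(Kᵢ−1)) = 0.
Check two-phase: ΣzᵢKᵢ = 1.3705 > 1 and Σzᵢ/Kᵢ = 1.6044 > 1, so g(0) = 0.3705 > 0 and g(1) = -0.6044 < 0.
Iterate (Newton) starting at ψ = 0.5:
  ψ = 0.5000: g = -0.11388, g' = -0.7770 → ψ = 0.3534
  ψ = 0.3534: g = 0.00154, g' = -0.8124 → ψ = 0.3553
Converged at ψ = 0.3553.
Compositions from xᵢ = zᵢ/(1+ψ(Kᵢ−1)), yᵢ = Kᵢxᵢ:
  ethyl acetate: x = 0.2494, y = 0.6907
  p-xylene: x = 0.3153, y = 0.1482
  n-nonane: x = 0.4354, y = 0.1611

ψ = 0.3553, x_n-nonane = 0.4354, y_n-nonane = 0.1611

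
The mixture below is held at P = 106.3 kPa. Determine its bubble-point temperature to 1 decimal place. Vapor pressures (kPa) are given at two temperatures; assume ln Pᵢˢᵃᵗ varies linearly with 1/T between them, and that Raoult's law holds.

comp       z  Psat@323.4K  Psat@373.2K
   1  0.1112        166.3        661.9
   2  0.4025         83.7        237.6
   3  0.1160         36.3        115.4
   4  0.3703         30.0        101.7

T = 341.0 K

Bubble-point temperature: ΣzᵢPᵢˢᵃᵗ(T) = P. Interpolate ln Pᵢˢᵃᵗ = aᵢ + bᵢ/T.
  T = 323.4 K: ΣzᵢPᵢˢᵃᵗ = 67.50 kPa
  T = 373.2 K: ΣzᵢPᵢˢᵃᵗ = 220.28 kPa
  T = 348.3 K: ΣzᵢPᵢˢᵃᵗ = 126.87 kPa
  T = 335.9 K: ΣzᵢPᵢˢᵃᵗ = 93.68 kPa
  T = 342.1 K: ΣzᵢPᵢˢᵃᵗ = 109.30 kPa
  T = 339.0 K: ΣzᵢPᵢˢᵃᵗ = 101.25 kPa
  T = 340.6 K: ΣzᵢPᵢˢᵃᵗ = 105.35 kPa
Interpolating between 340.6 K and 342.1 K gives T ≈ 341.0 K.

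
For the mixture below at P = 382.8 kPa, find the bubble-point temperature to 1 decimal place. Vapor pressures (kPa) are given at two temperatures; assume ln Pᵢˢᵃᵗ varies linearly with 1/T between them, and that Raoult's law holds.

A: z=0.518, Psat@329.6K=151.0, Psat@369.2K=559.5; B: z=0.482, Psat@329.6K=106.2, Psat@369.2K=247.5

Bubble-point temperature: ΣzᵢPᵢˢᵃᵗ(T) = P. Interpolate ln Pᵢˢᵃᵗ = aᵢ + bᵢ/T.
  T = 329.6 K: ΣzᵢPᵢˢᵃᵗ = 129.41 kPa
  T = 369.2 K: ΣzᵢPᵢˢᵃᵗ = 409.12 kPa
  T = 349.4 K: ΣzᵢPᵢˢᵃᵗ = 236.30 kPa
  T = 359.3 K: ΣzᵢPᵢˢᵃᵗ = 312.88 kPa
  T = 364.2 K: ΣzᵢPᵢˢᵃᵗ = 357.84 kPa
  T = 366.7 K: ΣzᵢPᵢˢᵃᵗ = 382.76 kPa
Interpolating between 366.7 K and 369.2 K gives T ≈ 366.7 K.

T = 366.7 K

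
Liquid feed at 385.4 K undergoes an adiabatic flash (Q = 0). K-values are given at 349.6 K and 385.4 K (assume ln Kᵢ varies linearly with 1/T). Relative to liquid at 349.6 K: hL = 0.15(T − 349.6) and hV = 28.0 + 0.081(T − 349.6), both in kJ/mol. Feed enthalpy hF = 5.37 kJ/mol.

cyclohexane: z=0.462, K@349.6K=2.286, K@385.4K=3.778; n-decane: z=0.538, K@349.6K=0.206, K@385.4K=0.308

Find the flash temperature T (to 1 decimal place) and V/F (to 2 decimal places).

T = 351.2 K, V/F = 0.18

Adiabatic flash: solve Rachford–Rice at each trial T, then check hF = ψ·hV(T) + (1−ψ)·hL(T).
  T = 349.6 K: K = (2.286, 0.206), RR gives ψ = 0.164, H_out = 4.578 kJ/mol
  T = 385.4 K: K = (3.778, 0.308), RR gives ψ = 0.474, H_out = 17.470 kJ/mol
  T = 367.5 K: K = (2.975, 0.254), RR gives ψ = 0.347, H_out = 11.978 kJ/mol
  T = 358.6 K: K = (2.618, 0.230), RR gives ψ = 0.267, H_out = 8.668 kJ/mol
  T = 354.1 K: K = (2.449, 0.218), RR gives ψ = 0.219, H_out = 6.743 kJ/mol
  T = 351.9 K: K = (2.368, 0.212), RR gives ψ = 0.193, H_out = 5.719 kJ/mol
Linear interpolation between T = 349.6 (H_out = 4.578) and T = 351.9 (H_out = 5.719) on hF = 5.37 gives T ≈ 351.2 K, at which ψ = 0.18.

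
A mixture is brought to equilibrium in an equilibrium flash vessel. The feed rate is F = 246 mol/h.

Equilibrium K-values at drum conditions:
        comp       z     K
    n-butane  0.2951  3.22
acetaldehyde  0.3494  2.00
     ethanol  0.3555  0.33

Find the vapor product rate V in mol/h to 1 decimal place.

V = 175.8 mol/h

Newton–Raphson from ψ = 0.67:
  ψ = 0.6700: g = 0.04040, g' = -0.8858 → ψ = 0.7156
  ψ = 0.7156: g = -0.00084, g' = -0.9247 → ψ = 0.7147
Converged at ψ = 0.7147.
Then V = ψ·F = 0.7147·246 = 175.8 mol/h and L = F − V = 70.2 mol/h.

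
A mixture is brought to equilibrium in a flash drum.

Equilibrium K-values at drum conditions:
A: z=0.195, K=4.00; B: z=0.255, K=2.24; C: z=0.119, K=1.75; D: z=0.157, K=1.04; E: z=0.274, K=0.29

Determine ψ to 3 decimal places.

Rachford–Rice: g(ψ) = Σ zᵢ(Kᵢ−1)/(1+ψ(Kᵢ−1)) = 0.
Check two-phase: ΣzᵢKᵢ = 1.802 > 1 and Σzᵢ/Kᵢ = 1.326 > 1, so g(0) = 0.802 > 0 and g(1) = -0.326 < 0.
Newton–Raphson from ψ = 0.5:
  ψ = 0.500: g = 0.1986, g' = -0.798 → ψ = 0.749
  ψ = 0.749: g = -0.0081, g' = -0.930 → ψ = 0.740
Converged at ψ = 0.740.

ψ = 0.740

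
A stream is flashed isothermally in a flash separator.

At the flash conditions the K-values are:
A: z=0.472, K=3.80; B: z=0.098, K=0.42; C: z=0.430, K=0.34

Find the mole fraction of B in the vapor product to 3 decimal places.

Material balance + equilibrium reduce to Σ zᵢ(Kᵢ−1)/(1+β(Kᵢ−1)) = 0.
g(0) = ΣzᵢKᵢ − 1 = 0.981 and g(1) = 1 − Σzᵢ/Kᵢ = -0.622, so a root lies in (0, 1).
Newton–Raphson from β = 0.63:
  β = 0.630: g = -0.0972, g' = -1.115 → β = 0.543
  β = 0.543: g = -0.0007, g' = -1.108 → β = 0.542
Converged at β = 0.542.
Compositions from xᵢ = zᵢ/(1+β(Kᵢ−1)), yᵢ = Kᵢxᵢ:
  A: x = 0.187, y = 0.712
  B: x = 0.143, y = 0.060
  C: x = 0.670, y = 0.228

y_B = 0.060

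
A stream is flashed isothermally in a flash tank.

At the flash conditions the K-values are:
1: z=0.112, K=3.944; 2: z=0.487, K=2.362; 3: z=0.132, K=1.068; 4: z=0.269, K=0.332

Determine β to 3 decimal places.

β = 0.844

Iterate (Newton) starting at β = 0.44:
  β = 0.440: g = 0.3126, g' = -0.779 → β = 0.841
  β = 0.841: g = 0.0021, g' = -0.903 → β = 0.844
Converged at β = 0.844.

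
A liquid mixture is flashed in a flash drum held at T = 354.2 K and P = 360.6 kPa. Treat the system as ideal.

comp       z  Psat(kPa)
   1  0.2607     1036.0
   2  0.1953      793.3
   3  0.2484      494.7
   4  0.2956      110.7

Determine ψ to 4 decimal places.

ψ = 0.7172

Raoult's law: Kᵢ = Pᵢˢᵃᵗ/P = Pᵢˢᵃᵗ/360.6.
  K_1 = 1036.0/360.6 = 2.872989, K_2 = 793.3/360.6 = 2.199945, K_3 = 494.7/360.6 = 1.371880, K_4 = 110.7/360.6 = 0.306988
Let ψ = V/F and solve Σ zᵢ(Kᵢ−1)/(1+ψ(Kᵢ−1)) = 0.
g(0) = ΣzᵢKᵢ − 1 = 0.6102 and g(1) = 1 − Σzᵢ/Kᵢ = -0.3235, so a root lies in (0, 1).
Newton–Raphson from ψ = 0.5:
  ψ = 0.5000: g = 0.16304, g' = -0.7106 → ψ = 0.7294
  ψ = 0.7294: g = -0.01029, g' = -0.8452 → ψ = 0.7173
  ψ = 0.7173: g = -0.00009, g' = -0.8304 → ψ = 0.7172
Converged at ψ = 0.7172.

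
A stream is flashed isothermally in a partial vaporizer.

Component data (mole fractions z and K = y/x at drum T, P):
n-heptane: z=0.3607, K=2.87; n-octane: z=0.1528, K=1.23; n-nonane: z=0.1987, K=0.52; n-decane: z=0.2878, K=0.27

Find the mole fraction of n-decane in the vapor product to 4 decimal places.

Newton iteration, β⁰ = 0.39:
  β = 0.3900: g = 0.01124, g' = -0.7976 → β = 0.4041
Converged at β = 0.4041.
Compositions from xᵢ = zᵢ/(1+β(Kᵢ−1)), yᵢ = Kᵢxᵢ:
  n-heptane: x = 0.2054, y = 0.5896
  n-octane: x = 0.1398, y = 0.1720
  n-nonane: x = 0.2465, y = 0.1282
  n-decane: x = 0.4082, y = 0.1102

y_n-decane = 0.1102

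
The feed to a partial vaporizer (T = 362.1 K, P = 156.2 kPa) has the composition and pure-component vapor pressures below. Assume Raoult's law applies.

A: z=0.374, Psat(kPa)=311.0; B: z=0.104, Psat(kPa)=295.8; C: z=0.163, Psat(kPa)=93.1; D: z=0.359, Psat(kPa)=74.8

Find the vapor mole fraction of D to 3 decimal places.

Raoult's law: Kᵢ = Pᵢˢᵃᵗ/P = Pᵢˢᵃᵗ/156.2.
  K_A = 311.0/156.2 = 1.99104, K_B = 295.8/156.2 = 1.89373, K_C = 93.1/156.2 = 0.59603, K_D = 74.8/156.2 = 0.47887
Material balance + equilibrium reduce to Σ zᵢ(Kᵢ−1)/(1+ψ(Kᵢ−1)) = 0.
Check two-phase: ΣzᵢKᵢ = 1.211 > 1 and Σzᵢ/Kᵢ = 1.266 > 1, so g(0) = 0.211 > 0 and g(1) = -0.266 < 0.
Newton–Raphson from ψ = 0.63:
  ψ = 0.630: g = -0.0792, g' = -0.437 → ψ = 0.449
  ψ = 0.449: g = -0.0018, g' = -0.424 → ψ = 0.445
Converged at ψ = 0.445.
Compositions from xᵢ = zᵢ/(1+ψ(Kᵢ−1)), yᵢ = Kᵢxᵢ:
  A: x = 0.260, y = 0.517
  B: x = 0.074, y = 0.141
  C: x = 0.199, y = 0.118
  D: x = 0.467, y = 0.224

y_D = 0.224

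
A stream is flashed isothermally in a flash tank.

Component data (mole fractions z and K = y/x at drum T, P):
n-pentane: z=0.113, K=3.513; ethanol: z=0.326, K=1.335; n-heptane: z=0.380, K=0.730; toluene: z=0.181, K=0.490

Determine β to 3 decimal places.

Rachford–Rice: g(β) = Σ zᵢ(Kᵢ−1)/(1+β(Kᵢ−1)) = 0.
Feasibility: ΣzᵢKᵢ = 1.198, Σzᵢ/Kᵢ = 1.166 — both > 1, two phases present.
Iterate (Newton) starting at β = 0.7:
  β = 0.700: g = -0.0787, g' = -0.274 → β = 0.413
  β = 0.413: g = 0.0030, g' = -0.311 → β = 0.422
Converged at β = 0.422.

β = 0.422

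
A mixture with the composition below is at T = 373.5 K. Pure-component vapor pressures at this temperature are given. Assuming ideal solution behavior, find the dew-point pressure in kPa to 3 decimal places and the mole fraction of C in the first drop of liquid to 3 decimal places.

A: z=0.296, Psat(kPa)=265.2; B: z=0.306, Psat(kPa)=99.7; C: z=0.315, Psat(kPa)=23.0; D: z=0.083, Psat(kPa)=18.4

Pdew = 44.659 kPa, x_C = 0.612

At the dew point ψ → 1, so Σzᵢ/Kᵢ = 1 with Kᵢ = Pᵢˢᵃᵗ/P ⇒ 1/P = Σzᵢ/Pᵢˢᵃᵗ.
1/P = 0.296/265.2 + 0.306/99.7 + 0.315/23.0 + 0.083/18.4 = 0.022392 ⇒ P = 44.659 kPa
xᵢ = zᵢP/Pᵢˢᵃᵗ ⇒ x_C = 0.315·44.659/23.0 = 0.612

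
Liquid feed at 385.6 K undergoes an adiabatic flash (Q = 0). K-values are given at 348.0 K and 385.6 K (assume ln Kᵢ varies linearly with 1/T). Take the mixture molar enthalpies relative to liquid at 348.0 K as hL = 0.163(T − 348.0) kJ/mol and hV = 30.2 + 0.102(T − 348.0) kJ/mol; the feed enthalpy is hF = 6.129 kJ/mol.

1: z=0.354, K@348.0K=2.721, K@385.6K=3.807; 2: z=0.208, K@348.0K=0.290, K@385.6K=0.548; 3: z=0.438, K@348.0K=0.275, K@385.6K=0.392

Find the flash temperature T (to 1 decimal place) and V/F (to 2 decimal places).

Adiabatic flash: solve Rachford–Rice at each trial T, then check hF = ψ·hV(T) + (1−ψ)·hL(T).
  T = 348.0 K: K = (2.721, 0.290, 0.275), RR gives ψ = 0.116, H_out = 3.509 kJ/mol
  T = 385.6 K: K = (3.807, 0.548, 0.392), RR gives ψ = 0.402, H_out = 17.333 kJ/mol
  T = 366.8 K: K = (3.246, 0.405, 0.331), RR gives ψ = 0.261, H_out = 10.648 kJ/mol
  T = 357.4 K: K = (2.979, 0.344, 0.303), RR gives ψ = 0.191, H_out = 7.193 kJ/mol
  T = 352.7 K: K = (2.849, 0.316, 0.289), RR gives ψ = 0.155, H_out = 5.388 kJ/mol
  T = 355.0 K: K = (2.912, 0.330, 0.295), RR gives ψ = 0.173, H_out = 6.280 kJ/mol
Linear interpolation between T = 352.7 (H_out = 5.388) and T = 355.0 (H_out = 6.280) on hF = 6.129 gives T ≈ 354.6 K, at which ψ = 0.17.

T = 354.6 K, V/F = 0.17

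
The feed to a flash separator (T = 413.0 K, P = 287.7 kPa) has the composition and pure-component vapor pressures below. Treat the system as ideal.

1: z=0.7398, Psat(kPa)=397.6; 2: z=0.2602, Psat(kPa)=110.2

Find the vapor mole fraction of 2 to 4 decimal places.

Raoult's law: Kᵢ = Pᵢˢᵃᵗ/P = Pᵢˢᵃᵗ/287.7.
  K_1 = 397.6/287.7 = 1.381995, K_2 = 110.2/287.7 = 0.383038
Let β = V/F and solve Σ zᵢ(Kᵢ−1)/(1+β(Kᵢ−1)) = 0.
Check two-phase: ΣzᵢKᵢ = 1.1221 > 1 and Σzᵢ/Kᵢ = 1.2146 > 1, so g(0) = 0.1221 > 0 and g(1) = -0.2146 < 0.
Binary case is linear: z₁(K₁−1)(1+β(K₂−1)) + z₂(K₂−1)(1+β(K₁−1)) = 0
⇒ β = [z₁(K₁−1)+z₂(K₂−1)] / [−(K₁−1)(K₂−1)] = 0.12207/0.23568 = 0.5179
Compositions from xᵢ = zᵢ/(1+β(Kᵢ−1)), yᵢ = Kᵢxᵢ:
  1: x = 0.6176, y = 0.8535
  2: x = 0.3824, y = 0.1465

y_2 = 0.1465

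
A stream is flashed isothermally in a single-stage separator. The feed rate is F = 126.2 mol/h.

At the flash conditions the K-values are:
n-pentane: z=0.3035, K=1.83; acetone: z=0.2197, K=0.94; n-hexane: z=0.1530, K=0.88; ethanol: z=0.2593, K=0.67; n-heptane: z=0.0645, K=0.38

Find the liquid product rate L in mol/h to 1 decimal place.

L = 72.9 mol/h

Material balance + equilibrium reduce to Σ zᵢ(Kᵢ−1)/(1+ψ(Kᵢ−1)) = 0.
g(0) = ΣzᵢKᵢ − 1 = 0.0948 and g(1) = 1 − Σzᵢ/Kᵢ = -0.1302, so a root lies in (0, 1).
Newton iteration, ψ⁰ = 0.5:
  ψ = 0.5000: g = -0.01553, g' = -0.2003 → ψ = 0.4225
  ψ = 0.4225: g = 0.00003, g' = -0.2015 → ψ = 0.4226
Converged at ψ = 0.4226.
Then V = ψ·F = 0.4226·126.2 = 53.3 mol/h and L = F − V = 72.9 mol/h.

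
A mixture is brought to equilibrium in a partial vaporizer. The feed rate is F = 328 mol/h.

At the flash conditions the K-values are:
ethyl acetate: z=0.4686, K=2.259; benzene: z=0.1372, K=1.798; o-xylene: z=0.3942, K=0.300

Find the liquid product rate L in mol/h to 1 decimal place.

Rachford–Rice: g(ψ) = Σ zᵢ(Kᵢ−1)/(1+ψ(Kᵢ−1)) = 0.
g(0) = ΣzᵢKᵢ − 1 = 0.4235 and g(1) = 1 − Σzᵢ/Kᵢ = -0.5977, so a root lies in (0, 1).
Newton iteration, ψ⁰ = 0.5:
  ψ = 0.5000: g = 0.01579, g' = -0.7816 → ψ = 0.5202
  ψ = 0.5202: g = -0.00011, g' = -0.7926 → ψ = 0.5201
Converged at ψ = 0.5201.
Then V = ψ·F = 0.5201·328 = 170.6 mol/h and L = F − V = 157.4 mol/h.

L = 157.4 mol/h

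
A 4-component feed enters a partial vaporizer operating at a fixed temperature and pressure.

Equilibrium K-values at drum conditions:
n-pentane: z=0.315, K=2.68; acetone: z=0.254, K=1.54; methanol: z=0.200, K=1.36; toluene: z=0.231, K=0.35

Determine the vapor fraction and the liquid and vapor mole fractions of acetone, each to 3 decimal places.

Rachford–Rice: g(ψ) = Σ zᵢ(Kᵢ−1)/(1+ψ(Kᵢ−1)) = 0.
Feasibility: ΣzᵢKᵢ = 1.588, Σzᵢ/Kᵢ = 1.090 — both > 1, two phases present.
Iterate (Newton) starting at ψ = 0.4:
  ψ = 0.400: g = 0.2893, g' = -0.566 → ψ = 0.911
  ψ = 0.911: g = -0.0129, g' = -0.774 → ψ = 0.894
Converged at ψ = 0.894.
Compositions from xᵢ = zᵢ/(1+ψ(Kᵢ−1)), yᵢ = Kᵢxᵢ:
  n-pentane: x = 0.126, y = 0.337
  acetone: x = 0.171, y = 0.264
  methanol: x = 0.151, y = 0.206
  toluene: x = 0.552, y = 0.193

ψ = 0.894, x_acetone = 0.171, y_acetone = 0.264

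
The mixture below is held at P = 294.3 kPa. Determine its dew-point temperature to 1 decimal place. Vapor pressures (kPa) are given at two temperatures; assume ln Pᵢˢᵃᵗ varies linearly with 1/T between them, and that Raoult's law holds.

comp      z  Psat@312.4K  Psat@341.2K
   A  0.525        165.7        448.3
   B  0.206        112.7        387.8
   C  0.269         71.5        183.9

T = 339.0 K

Dew-point temperature: Σzᵢ·P/Pᵢˢᵃᵗ(T) = 1. Interpolate ln Pᵢˢᵃᵗ = aᵢ + bᵢ/T.
  T = 312.4 K: ΣzᵢP/Pᵢˢᵃᵗ = 2.5776
  T = 341.2 K: ΣzᵢP/Pᵢˢᵃᵗ = 0.9315
  T = 326.8 K: ΣzᵢP/Pᵢˢᵃᵗ = 1.5130
  T = 334.0 K: ΣzᵢP/Pᵢˢᵃᵗ = 1.1806
  T = 337.6 K: ΣzᵢP/Pᵢˢᵃᵗ = 1.0473
  T = 339.4 K: ΣzᵢP/Pᵢˢᵃᵗ = 0.9873
Interpolating between 337.6 K and 339.4 K gives T ≈ 339.0 K.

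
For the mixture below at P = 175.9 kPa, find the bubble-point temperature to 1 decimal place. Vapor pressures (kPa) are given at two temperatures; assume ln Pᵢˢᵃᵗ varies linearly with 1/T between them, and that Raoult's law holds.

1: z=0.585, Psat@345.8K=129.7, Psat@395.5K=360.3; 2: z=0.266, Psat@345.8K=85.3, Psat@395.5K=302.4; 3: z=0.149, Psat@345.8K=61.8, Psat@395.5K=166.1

T = 366.9 K

Bubble-point temperature: ΣzᵢPᵢˢᵃᵗ(T) = P. Interpolate ln Pᵢˢᵃᵗ = aᵢ + bᵢ/T.
  T = 345.8 K: ΣzᵢPᵢˢᵃᵗ = 107.77 kPa
  T = 395.5 K: ΣzᵢPᵢˢᵃᵗ = 315.96 kPa
  T = 370.6 K: ΣzᵢPᵢˢᵃᵗ = 190.84 kPa
  T = 358.2 K: ΣzᵢPᵢˢᵃᵗ = 144.78 kPa
  T = 364.4 K: ΣzᵢPᵢˢᵃᵗ = 166.60 kPa
  T = 367.5 K: ΣzᵢPᵢˢᵃᵗ = 178.41 kPa
  T = 365.9 K: ΣzᵢPᵢˢᵃᵗ = 172.24 kPa
  T = 366.7 K: ΣzᵢPᵢˢᵃᵗ = 175.30 kPa
Interpolating between 366.7 K and 367.5 K gives T ≈ 366.9 K.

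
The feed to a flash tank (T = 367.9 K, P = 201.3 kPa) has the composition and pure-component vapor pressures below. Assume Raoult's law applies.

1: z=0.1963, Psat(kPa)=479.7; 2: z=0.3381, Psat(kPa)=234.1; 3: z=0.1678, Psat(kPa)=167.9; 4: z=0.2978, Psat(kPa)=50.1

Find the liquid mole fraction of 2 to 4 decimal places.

Raoult's law: Kᵢ = Pᵢˢᵃᵗ/P = Pᵢˢᵃᵗ/201.3.
  K_1 = 479.7/201.3 = 2.383010, K_2 = 234.1/201.3 = 1.162941, K_3 = 167.9/201.3 = 0.834078, K_4 = 50.1/201.3 = 0.248882
Rachford–Rice: g(ψ) = Σ zᵢ(Kᵢ−1)/(1+ψ(Kᵢ−1)) = 0.
Feasibility: ΣzᵢKᵢ = 1.0751, Σzᵢ/Kᵢ = 1.7708 — both > 1, two phases present.
Iterate (Newton) starting at ψ = 0.5:
  ψ = 0.5000: g = -0.17713, g' = -0.5753 → ψ = 0.1921
  ψ = 0.1921: g = -0.02224, g' = -0.4772 → ψ = 0.1455
  ψ = 0.1455: g = 0.00017, g' = -0.4854 → ψ = 0.1458
Converged at ψ = 0.1458.
Compositions from xᵢ = zᵢ/(1+ψ(Kᵢ−1)), yᵢ = Kᵢxᵢ:
  1: x = 0.1634, y = 0.3893
  2: x = 0.3303, y = 0.3841
  3: x = 0.1720, y = 0.1434
  4: x = 0.3344, y = 0.0832

x_2 = 0.3303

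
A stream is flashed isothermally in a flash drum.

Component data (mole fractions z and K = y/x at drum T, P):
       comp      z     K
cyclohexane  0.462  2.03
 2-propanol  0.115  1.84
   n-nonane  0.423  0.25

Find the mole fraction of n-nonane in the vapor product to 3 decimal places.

Let ψ = V/F and solve Σ zᵢ(Kᵢ−1)/(1+ψ(Kᵢ−1)) = 0.
Check two-phase: ΣzᵢKᵢ = 1.255 > 1 and Σzᵢ/Kᵢ = 1.982 > 1, so g(0) = 0.255 > 0 and g(1) = -0.982 < 0.
Newton iteration, ψ⁰ = 0.33:
  ψ = 0.330: g = 0.0092, g' = -0.743 → ψ = 0.342
Converged at ψ = 0.342.
Compositions from xᵢ = zᵢ/(1+ψ(Kᵢ−1)), yᵢ = Kᵢxᵢ:
  cyclohexane: x = 0.342, y = 0.693
  2-propanol: x = 0.089, y = 0.164
  n-nonane: x = 0.569, y = 0.142

y_n-nonane = 0.142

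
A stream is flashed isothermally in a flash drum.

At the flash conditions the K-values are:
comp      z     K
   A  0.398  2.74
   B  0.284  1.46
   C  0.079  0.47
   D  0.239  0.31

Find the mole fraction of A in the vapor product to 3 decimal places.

Iterate (Newton) starting at β = 0.45:
  β = 0.450: g = 0.2025, g' = -0.698 → β = 0.740
  β = 0.740: g = -0.0058, g' = -0.799 → β = 0.733
Converged at β = 0.733.
Compositions from xᵢ = zᵢ/(1+β(Kᵢ−1)), yᵢ = Kᵢxᵢ:
  A: x = 0.175, y = 0.479
  B: x = 0.212, y = 0.310
  C: x = 0.129, y = 0.061
  D: x = 0.484, y = 0.150

y_A = 0.479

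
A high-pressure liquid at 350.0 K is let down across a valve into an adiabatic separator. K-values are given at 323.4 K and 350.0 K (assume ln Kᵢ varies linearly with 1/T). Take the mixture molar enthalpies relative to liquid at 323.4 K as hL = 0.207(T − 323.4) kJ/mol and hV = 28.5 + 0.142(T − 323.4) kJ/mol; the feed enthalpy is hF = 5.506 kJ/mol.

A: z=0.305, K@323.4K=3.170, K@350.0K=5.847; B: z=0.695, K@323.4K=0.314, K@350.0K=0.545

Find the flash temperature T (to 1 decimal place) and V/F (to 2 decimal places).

Adiabatic flash: solve Rachford–Rice at each trial T, then check hF = ψ·hV(T) + (1−ψ)·hL(T).
  T = 323.4 K: K = (3.170, 0.314), RR gives ψ = 0.124, H_out = 3.543 kJ/mol
  T = 350.0 K: K = (5.847, 0.545), RR gives ψ = 0.527, H_out = 19.613 kJ/mol
  T = 336.7 K: K = (4.358, 0.418), RR gives ψ = 0.317, H_out = 11.520 kJ/mol
  T = 330.0 K: K = (3.724, 0.363), RR gives ψ = 0.224, H_out = 7.646 kJ/mol
  T = 326.7 K: K = (3.439, 0.338), RR gives ψ = 0.176, H_out = 5.652 kJ/mol
  T = 325.0 K: K = (3.298, 0.325), RR gives ψ = 0.150, H_out = 4.583 kJ/mol
Linear interpolation between T = 325.0 (H_out = 4.583) and T = 326.7 (H_out = 5.652) on hF = 5.506 gives T ≈ 326.5 K, at which ψ = 0.17.

T = 326.5 K, V/F = 0.17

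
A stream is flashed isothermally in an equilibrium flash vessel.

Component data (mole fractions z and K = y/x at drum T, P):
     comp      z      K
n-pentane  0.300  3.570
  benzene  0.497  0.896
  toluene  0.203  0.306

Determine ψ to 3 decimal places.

Iterate (Newton) starting at ψ = 0.69:
  ψ = 0.690: g = -0.0480, g' = -0.624 → ψ = 0.613
  ψ = 0.613: g = -0.0011, g' = -0.601 → ψ = 0.611
Converged at ψ = 0.611.

ψ = 0.611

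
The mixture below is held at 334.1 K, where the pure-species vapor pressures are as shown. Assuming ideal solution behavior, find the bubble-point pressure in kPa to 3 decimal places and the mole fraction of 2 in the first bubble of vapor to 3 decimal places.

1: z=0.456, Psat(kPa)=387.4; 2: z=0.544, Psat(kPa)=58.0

At the bubble point ψ → 0, so ΣzᵢKᵢ = 1 with Kᵢ = Pᵢˢᵃᵗ/P ⇒ P = ΣzᵢPᵢˢᵃᵗ.
P = 0.456·387.4 + 0.544·58.0 = 208.206 kPa
yᵢ = zᵢPᵢˢᵃᵗ/P ⇒ y_2 = 0.544·58.0/208.206 = 0.152

Pbub = 208.206 kPa, y_2 = 0.152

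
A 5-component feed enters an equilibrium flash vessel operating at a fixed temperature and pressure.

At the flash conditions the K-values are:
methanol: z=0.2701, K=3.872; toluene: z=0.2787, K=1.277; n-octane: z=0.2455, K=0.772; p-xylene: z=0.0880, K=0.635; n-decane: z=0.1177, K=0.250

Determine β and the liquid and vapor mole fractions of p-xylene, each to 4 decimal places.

β = 0.7441, x_p-xylene = 0.1208, y_p-xylene = 0.0767

Rachford–Rice: g(β) = Σ zᵢ(Kᵢ−1)/(1+β(Kᵢ−1)) = 0.
g(0) = ΣzᵢKᵢ − 1 = 0.6766 and g(1) = 1 − Σzᵢ/Kᵢ = -0.2154, so a root lies in (0, 1).
Newton iteration, β⁰ = 0.53:
  β = 0.5300: g = 0.12488, g' = -0.5834 → β = 0.7440
  β = 0.7440: g = 0.00006, g' = -0.6207 → β = 0.7441
Converged at β = 0.7441.
Compositions from xᵢ = zᵢ/(1+β(Kᵢ−1)), yᵢ = Kᵢxᵢ:
  methanol: x = 0.0861, y = 0.3334
  toluene: x = 0.2311, y = 0.2951
  n-octane: x = 0.2957, y = 0.2283
  p-xylene: x = 0.1208, y = 0.0767
  n-decane: x = 0.2664, y = 0.0666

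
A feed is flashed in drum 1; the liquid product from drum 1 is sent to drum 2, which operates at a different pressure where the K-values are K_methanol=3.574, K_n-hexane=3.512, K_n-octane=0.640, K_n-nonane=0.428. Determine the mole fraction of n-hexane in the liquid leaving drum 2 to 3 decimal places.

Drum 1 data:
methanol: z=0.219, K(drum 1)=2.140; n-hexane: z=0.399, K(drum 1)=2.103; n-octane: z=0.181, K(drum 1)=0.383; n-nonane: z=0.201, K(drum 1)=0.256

x_n-hexane (drum 2) = 0.105

Drum 1:
Rachford–Rice: g(ψ₁) = Σ zᵢ(Kᵢ−1)/(1+ψ₁(Kᵢ−1)) = 0.
Feasibility: ΣzᵢKᵢ = 1.429, Σzᵢ/Kᵢ = 1.550 — both > 1, two phases present.
Newton–Raphson from ψ₁ = 0.62:
  ψ₁ = 0.620: g = -0.0508, g' = -0.833 → ψ₁ = 0.559
  ψ₁ = 0.559: g = -0.0018, g' = -0.779 → ψ₁ = 0.557
Converged at ψ₁ = 0.557.
Drum-1 compositions:
  methanol: x = 0.134, y = 0.287
  n-hexane: x = 0.247, y = 0.520
  n-octane: x = 0.276, y = 0.106
  n-nonane: x = 0.343, y = 0.088
Drum-2 feed = drum-1 liquid: z₂ = (0.1340, 0.2472, 0.2757, 0.3431).
Drum 2:
Material balance + equilibrium reduce to Σ zᵢ(Kᵢ−1)/(1+ψ₂(Kᵢ−1)) = 0.
g(0) = ΣzᵢKᵢ − 1 = 0.670 and g(1) = 1 − Σzᵢ/Kᵢ = -0.340, so a root lies in (0, 1).
Newton–Raphson from ψ₂ = 0.55:
  ψ₂ = 0.550: g = -0.0066, g' = -0.722 → ψ₂ = 0.541
Converged at ψ₂ = 0.541.
  methanol: x = 0.056, y = 0.200
  n-hexane: x = 0.105, y = 0.368
  n-octane: x = 0.342, y = 0.219
  n-nonane: x = 0.497, y = 0.213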